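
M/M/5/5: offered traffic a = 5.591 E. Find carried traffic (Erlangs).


B(5,5.591) = 0.330887 (Erlang-B)
Carried load = a(1 − B) = 5.591·(1 − 0.330887) = 5.591·0.669113 = 3.7410 E

Final: 3.7410 Erlangs


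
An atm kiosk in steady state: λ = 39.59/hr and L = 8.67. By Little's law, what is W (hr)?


W = L/λ = 8.67/39.59 = 0.2190 hr

Final: 0.2190 hr


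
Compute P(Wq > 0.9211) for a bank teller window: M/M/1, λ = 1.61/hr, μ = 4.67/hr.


ρ = 1.61/4.67 = 0.3448
P(Wq > t) = ρ·e^{−(μ−λ)t} = 0.3448·e^{−2.8186}
= 0.3448·0.059691 = 0.020579

Final: 0.020579


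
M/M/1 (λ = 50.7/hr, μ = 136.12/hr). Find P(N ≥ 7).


ρ = 50.7/136.12 = 0.3725
P(N ≥ n) = ρ^n = 0.3725^7 = 0.0009945

Final: 0.0009945


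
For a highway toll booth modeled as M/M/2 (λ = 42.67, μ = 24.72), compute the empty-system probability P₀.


a = λ/μ = 42.67/24.72 = 1.7261; ρ = a/c = 0.8631
Σ_{k=0}^{1} a^k/k! (terms k=0..1) = 1.00000 + 1.72613 = 2.72613
Tail: a^2/(2!(1−ρ)) = 2.97953/(2·0.1369) = 10.87948
P₀ = 1/(2.72613 + 10.87948) = 1/13.60561 = 0.073499

Final: 0.073499


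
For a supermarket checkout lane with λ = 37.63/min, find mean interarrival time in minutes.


Mean interarrival time = 1/λ = 1/37.63 minute = 0.02657 minute
In minutes: 0.02657 × 1 = 0.02657 min

Final: 0.02657 min


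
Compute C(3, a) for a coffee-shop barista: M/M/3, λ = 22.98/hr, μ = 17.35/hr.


a = λ/μ = 1.3245; ρ = a/3 = 0.4415
P₀ = 0.256738 (from M/M/c formula)
C(c,a) = [a^c/(c!(1−ρ))]·P₀ = [2.32355/(6·0.5585)]·0.256738
= 0.69339·0.256738 = 0.178019

Final: 0.178019


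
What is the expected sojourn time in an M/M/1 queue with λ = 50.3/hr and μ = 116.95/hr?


W = 1/(μ−λ) = 1/(116.95 − 50.3) = 1/66.65 = 0.01500 hr

Final: 0.01500 hr


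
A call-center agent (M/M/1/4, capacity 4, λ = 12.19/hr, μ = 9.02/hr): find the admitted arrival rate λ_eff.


ρ = 1.3514; P_K = (1−ρ)ρ^4/(1−ρ^5) = 0.334179
λ_eff = λ(1 − P_K) = 12.19·(1 − 0.334179) = 12.19·0.665821 = 8.1164 /hr

Final: 8.1164 /hr


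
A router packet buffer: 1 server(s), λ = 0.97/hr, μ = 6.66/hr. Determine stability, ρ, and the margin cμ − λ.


Total capacity cμ = 1·6.66 = 6.66/hr
ρ = λ/(cμ) = 0.97/6.66 = 0.1456
Stable ⇔ ρ < 1: YES
Spare capacity = cμ − λ = 6.66 − 0.97 = 5.69/hr

Final: ρ = 0.1456; stable; margin = 5.69/hr


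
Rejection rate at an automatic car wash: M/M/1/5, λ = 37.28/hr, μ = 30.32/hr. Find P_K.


ρ = λ/μ = 37.28/30.32 = 1.2296
P_K = (1−ρ)ρ^K/(1−ρ^(K+1)) = (-0.2296·2.810176)/(1 − 3.455256)
= -0.645080/-2.455256 = 0.262734

Final: 0.262734


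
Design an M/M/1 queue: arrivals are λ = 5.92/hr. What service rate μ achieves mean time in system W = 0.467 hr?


W = 1/(μ−λ) ⇒ μ − λ = 1/W = 1/0.467 = 2.1413
μ = λ + 1/W = 5.92 + 2.1413 = 8.0613 per hr

Final: 8.0613 /hr


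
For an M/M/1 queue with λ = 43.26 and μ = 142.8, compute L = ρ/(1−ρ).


ρ = λ/μ = 43.26/142.8 = 0.3029
L = ρ/(1−ρ) = 0.3029/(1 − 0.3029) = 0.3029/0.6971 = 0.4346

Final: 0.4346


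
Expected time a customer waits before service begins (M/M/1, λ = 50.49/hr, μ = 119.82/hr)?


ρ = 50.49/119.82 = 0.4214
Wq = ρ/(μ−λ) = 0.4214/(119.82 − 50.49) = 0.4214/69.33 = 0.006078 hr

Final: 0.006078 hr


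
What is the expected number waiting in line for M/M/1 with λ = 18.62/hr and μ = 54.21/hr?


ρ = 18.62/54.21 = 0.3435
Lq = ρ²/(1−ρ) = 0.1180/0.6565 = 0.1797

Final: 0.1797


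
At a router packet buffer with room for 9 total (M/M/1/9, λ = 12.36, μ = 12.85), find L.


ρ = 12.36/12.85 = 0.9619
L = ρ[1 − (K+1)ρ^K + Kρ^(K+1)] / [(1−ρ)(1−ρ^(K+1))]
Numerator: 0.9619·(1 − 10·0.704755 + 9·0.677881) = 0.051344
Denominator: (0.03813)·(0.322119) = 0.012283
L = 0.051344/0.012283 = 4.1801

Final: 4.1801


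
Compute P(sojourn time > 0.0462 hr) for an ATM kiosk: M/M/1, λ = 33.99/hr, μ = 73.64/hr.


W ~ Exponential(μ−λ) for M/M/1.
μ − λ = 73.64 − 33.99 = 39.6500
P(W > t) = e^{−(μ−λ)t} = e^{−1.8318} = 0.160120

Final: 0.160120


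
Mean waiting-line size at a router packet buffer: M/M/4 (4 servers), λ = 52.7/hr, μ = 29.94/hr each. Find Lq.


a = λ/μ = 1.7602; ρ = a/4 = 0.4400
P₀ = 0.168562
Lq = P₀·a^c·ρ / (c!·(1−ρ)²) = 0.168562·9.59921·0.4400/(24·0.31355)
= 0.09462

Final: 0.09462


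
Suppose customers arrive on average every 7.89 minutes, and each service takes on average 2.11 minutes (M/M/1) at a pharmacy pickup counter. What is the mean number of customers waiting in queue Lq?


λ = 60/7.89 = 7.6046 /hr
μ = 60/2.11 = 28.4360 /hr
ρ = λ/μ = 7.6046/28.4360 = 0.2674
Lq = ρ²/(1−ρ) = 0.07152/0.7326 = 0.09762

Final: 0.09762


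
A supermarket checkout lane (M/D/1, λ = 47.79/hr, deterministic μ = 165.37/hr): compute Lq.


ρ = 47.79/165.37 = 0.2890
M/D/1: Lq = ρ²/(2(1−ρ)) = 0.08351/(2·0.7110) = 0.05873

Final: 0.05873


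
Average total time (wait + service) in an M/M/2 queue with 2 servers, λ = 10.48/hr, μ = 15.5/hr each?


a = 0.6761; ρ = 0.3381; P₀ = 0.494696
Lq = P₀·a^c·ρ/(c!(1−ρ)²) = 0.08724
Wq = Lq/λ = 0.08724/10.48 = 0.008325 hr
W = Wq + 1/μ = 0.008325 + 0.06452 = 0.07284 hr

Final: 0.07284 hr


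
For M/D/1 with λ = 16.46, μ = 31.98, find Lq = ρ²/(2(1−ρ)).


ρ = 16.46/31.98 = 0.5147
M/D/1: Lq = ρ²/(2(1−ρ)) = 0.2649/(2·0.4853) = 0.27294

Final: 0.27294


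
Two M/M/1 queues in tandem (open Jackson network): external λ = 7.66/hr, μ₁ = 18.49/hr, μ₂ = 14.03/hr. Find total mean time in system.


Each node sees arrival rate λ = 7.66/hr (tandem ⇒ throughput preserved).
W₁ = 1/(μ₁−λ) = 1/(18.49−7.66) = 0.09234 hr
W₂ = 1/(μ₂−λ) = 1/(14.03−7.66) = 0.15699 hr
W_total = W₁ + W₂ = 0.09234 + 0.15699 = 0.24932 hr

Final: 0.24932 hr


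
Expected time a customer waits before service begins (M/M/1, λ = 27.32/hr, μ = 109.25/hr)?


ρ = 27.32/109.25 = 0.2501
Wq = ρ/(μ−λ) = 0.2501/(109.25 − 27.32) = 0.2501/81.93 = 0.003052 hr

Final: 0.003052 hr


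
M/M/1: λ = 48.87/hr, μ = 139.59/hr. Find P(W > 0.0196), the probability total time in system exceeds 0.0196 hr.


W ~ Exponential(μ−λ) for M/M/1.
μ − λ = 139.59 − 48.87 = 90.7200
P(W > t) = e^{−(μ−λ)t} = e^{−1.7781} = 0.168957

Final: 0.168957


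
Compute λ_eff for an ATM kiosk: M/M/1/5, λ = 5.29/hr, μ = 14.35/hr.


ρ = 0.3686; P_K = (1−ρ)ρ^5/(1−ρ^6) = 0.004309
λ_eff = λ(1 − P_K) = 5.29·(1 − 0.004309) = 5.29·0.995691 = 5.2672 /hr

Final: 5.2672 /hr


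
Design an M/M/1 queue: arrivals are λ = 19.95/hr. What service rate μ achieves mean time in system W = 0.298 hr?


W = 1/(μ−λ) ⇒ μ − λ = 1/W = 1/0.298 = 3.3557
μ = λ + 1/W = 19.95 + 3.3557 = 23.3057 per hr

Final: 23.3057 /hr


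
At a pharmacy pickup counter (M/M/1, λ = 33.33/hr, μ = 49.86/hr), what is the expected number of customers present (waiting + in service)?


ρ = λ/μ = 33.33/49.86 = 0.6685
L = ρ/(1−ρ) = 0.6685/(1 − 0.6685) = 0.6685/0.3315 = 2.0163

Final: 2.0163


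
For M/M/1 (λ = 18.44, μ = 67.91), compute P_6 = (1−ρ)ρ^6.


ρ = 18.44/67.91 = 0.2715
P_n = (1−ρ)·ρ^n = (1 − 0.2715)·0.2715^6 = 0.7285·0.0004008 = 0.0002920

Final: 0.0002920


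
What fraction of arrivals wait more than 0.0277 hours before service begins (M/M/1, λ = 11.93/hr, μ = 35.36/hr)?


ρ = 11.93/35.36 = 0.3374
P(Wq > t) = ρ·e^{−(μ−λ)t} = 0.3374·e^{−0.6490}
= 0.3374·0.522562 = 0.176306

Final: 0.176306


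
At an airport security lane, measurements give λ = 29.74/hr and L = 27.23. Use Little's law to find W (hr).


W = L/λ = 27.23/29.74 = 0.9156 hr

Final: 0.9156 hr


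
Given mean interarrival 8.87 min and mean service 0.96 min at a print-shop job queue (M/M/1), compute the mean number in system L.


λ = 60/8.87 = 6.7644 /hr
μ = 60/0.96 = 62.5000 /hr
ρ = λ/μ = 6.7644/62.5000 = 0.1082
L = ρ/(1−ρ) = 0.1082/0.8918 = 0.1214

Final: 0.1214


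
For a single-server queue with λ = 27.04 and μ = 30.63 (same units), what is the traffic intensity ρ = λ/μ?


ρ = λ/μ = 27.04/30.63 = 0.8828

Final: 0.8828


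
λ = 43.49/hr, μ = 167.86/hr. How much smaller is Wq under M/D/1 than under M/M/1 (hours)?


ρ = 43.49/167.86 = 0.2591
Wq(M/M/1) = ρ/(μ−λ) = 0.2591/124.37 = 0.002083 hr
Wq(M/D/1) = ρ/(2(μ−λ)) = 0.001042 hr
Savings = 0.002083 − 0.001042 = 0.001042 hr

Final: 0.001042 hr


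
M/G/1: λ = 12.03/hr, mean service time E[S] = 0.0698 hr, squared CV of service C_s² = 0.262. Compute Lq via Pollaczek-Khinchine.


ρ = λ·E[S] = 12.03·0.0698 = 0.8397
Lq = ρ²(1+C_s²)/(2(1−ρ)) = 0.7051·(1+0.262)/(2·0.1603)
= 0.7051·1.2620/0.3206 = 2.77538

Final: 2.77538


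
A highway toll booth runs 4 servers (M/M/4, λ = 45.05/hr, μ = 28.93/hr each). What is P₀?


a = λ/μ = 45.05/28.93 = 1.5572; ρ = a/c = 0.3893
Σ_{k=0}^{3} a^k/k! (terms k=0..3) = 1.00000 + 1.55721 + 1.21245 + 0.62934 = 4.39900
Tail: a^4/(4!(1−ρ)) = 5.88011/(24·0.6107) = 0.40119
P₀ = 1/(4.39900 + 0.40119) = 1/4.80019 = 0.208325

Final: 0.208325


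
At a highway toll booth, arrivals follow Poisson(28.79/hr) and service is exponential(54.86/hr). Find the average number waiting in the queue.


ρ = 28.79/54.86 = 0.5248
Lq = ρ²/(1−ρ) = 0.2754/0.4752 = 0.5795

Final: 0.5795


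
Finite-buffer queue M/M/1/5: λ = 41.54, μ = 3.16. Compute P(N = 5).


ρ = λ/μ = 41.54/3.16 = 13.1456
P_K = (1−ρ)ρ^K/(1−ρ^(K+1)) = (-12.1456·392551.867608)/(1 − 5160317.905200)
= -4767766.037592/-5160316.905200 = 0.923929

Final: 0.923929


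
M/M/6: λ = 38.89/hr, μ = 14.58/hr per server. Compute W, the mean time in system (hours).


a = 2.6674; ρ = 0.4446; P₀ = 0.068858
Lq = P₀·a^c·ρ/(c!(1−ρ)²) = 0.04963
Wq = Lq/λ = 0.04963/38.89 = 0.001276 hr
W = Wq + 1/μ = 0.001276 + 0.06859 = 0.06986 hr

Final: 0.06986 hr


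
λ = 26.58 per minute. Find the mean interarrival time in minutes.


Mean interarrival time = 1/λ = 1/26.58 minute = 0.03762 minute
In minutes: 0.03762 × 1 = 0.03762 min

Final: 0.03762 min


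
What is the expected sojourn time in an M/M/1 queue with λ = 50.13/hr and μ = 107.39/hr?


W = 1/(μ−λ) = 1/(107.39 − 50.13) = 1/57.26 = 0.01746 hr

Final: 0.01746 hr


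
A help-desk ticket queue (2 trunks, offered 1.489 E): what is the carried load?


B(2,1.489) = 0.308142 (Erlang-B)
Carried load = a(1 − B) = 1.489·(1 − 0.308142) = 1.489·0.691858 = 1.0302 E

Final: 1.0302 Erlangs


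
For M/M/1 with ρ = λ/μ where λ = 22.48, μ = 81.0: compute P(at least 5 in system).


ρ = 22.48/81.0 = 0.2775
P(N ≥ n) = ρ^n = 0.2775^5 = 0.001646

Final: 0.001646


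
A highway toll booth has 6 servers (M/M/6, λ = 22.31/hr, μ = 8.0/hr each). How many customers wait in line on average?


a = λ/μ = 2.7887; ρ = a/6 = 0.4648
P₀ = 0.060833
Lq = P₀·a^c·ρ / (c!·(1−ρ)²) = 0.060833·470.38937·0.4648/(720·0.28645)
= 0.06449

Final: 0.06449


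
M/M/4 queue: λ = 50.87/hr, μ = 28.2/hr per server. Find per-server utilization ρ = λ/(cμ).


ρ = λ/(cμ) = 50.87/(4·28.2) = 50.87/112.80 = 0.4510

Final: 0.4510


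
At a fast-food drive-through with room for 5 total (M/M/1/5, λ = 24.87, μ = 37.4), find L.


ρ = 24.87/37.4 = 0.6650
L = ρ[1 − (K+1)ρ^K + Kρ^(K+1)] / [(1−ρ)(1−ρ^(K+1))]
Numerator: 0.6650·(1 − 6·0.130023 + 5·0.086462) = 0.433676
Denominator: (0.3350)·(0.913538) = 0.306060
L = 0.433676/0.306060 = 1.4170

Final: 1.4170


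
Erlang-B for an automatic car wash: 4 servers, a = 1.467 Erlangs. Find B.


B(c,a) = (a^c/c!) / Σ_{k=0}^{c} a^k/k!
a^4/4! = 0.192979
Σ terms (k=0..4): 1.00000 + 1.46700 + 1.07604 + 0.52619 + 0.19298 = 4.262209
B = 0.192979/4.262209 = 0.045277

Final: 0.045277


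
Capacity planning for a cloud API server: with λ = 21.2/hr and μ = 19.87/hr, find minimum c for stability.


Stability requires cμ > λ ⇔ c > λ/μ.
λ/μ = 21.2/19.87 = 1.0669
Minimum integer c = ⌊1.0669⌋ + 1 = 2
Check: 2·19.87 = 39.74 > 21.2, while 1·19.87 = 19.87 ≤ 21.2

Final: 2 servers


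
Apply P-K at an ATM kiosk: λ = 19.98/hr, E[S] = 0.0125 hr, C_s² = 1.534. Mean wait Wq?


ρ = λ·E[S] = 19.98·0.0125 = 0.2498
E[S²] = E[S]²(1+C_s²) = 0.0125²·(1+1.534) = 0.0003959
Wq = λ·E[S²]/(2(1−ρ)) = 19.98·0.0003959/(2·0.7502) = 0.005272 hr

Final: 0.005272 hr


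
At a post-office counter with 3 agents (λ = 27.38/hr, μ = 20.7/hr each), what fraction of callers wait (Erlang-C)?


a = λ/μ = 1.3227; ρ = a/3 = 0.4409
P₀ = 0.257246 (from M/M/c formula)
C(c,a) = [a^c/(c!(1−ρ))]·P₀ = [2.31414/(6·0.5591)]·0.257246
= 0.68984·0.257246 = 0.177460

Final: 0.177460


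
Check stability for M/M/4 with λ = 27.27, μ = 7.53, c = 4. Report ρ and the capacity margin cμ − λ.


Total capacity cμ = 4·7.53 = 30.12/hr
ρ = λ/(cμ) = 27.27/30.12 = 0.9054
Stable ⇔ ρ < 1: YES
Spare capacity = cμ − λ = 30.12 − 27.27 = 2.85/hr

Final: ρ = 0.9054; stable; margin = 2.85/hr


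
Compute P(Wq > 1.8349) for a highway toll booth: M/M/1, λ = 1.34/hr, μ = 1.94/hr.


ρ = 1.34/1.94 = 0.6907
P(Wq > t) = ρ·e^{−(μ−λ)t} = 0.6907·e^{−1.1009}
= 0.6907·0.332558 = 0.229705

Final: 0.229705


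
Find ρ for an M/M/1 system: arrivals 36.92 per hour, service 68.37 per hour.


ρ = λ/μ = 36.92/68.37 = 0.5400

Final: 0.5400


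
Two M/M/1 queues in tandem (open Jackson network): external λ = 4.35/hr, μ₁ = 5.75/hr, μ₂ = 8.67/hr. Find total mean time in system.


Each node sees arrival rate λ = 4.35/hr (tandem ⇒ throughput preserved).
W₁ = 1/(μ₁−λ) = 1/(5.75−4.35) = 0.71429 hr
W₂ = 1/(μ₂−λ) = 1/(8.67−4.35) = 0.23148 hr
W_total = W₁ + W₂ = 0.71429 + 0.23148 = 0.94577 hr

Final: 0.94577 hr


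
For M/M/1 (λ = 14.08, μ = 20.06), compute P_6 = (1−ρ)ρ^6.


ρ = 14.08/20.06 = 0.7019
P_n = (1−ρ)·ρ^n = (1 − 0.7019)·0.7019^6 = 0.2981·0.119572 = 0.035645

Final: 0.035645


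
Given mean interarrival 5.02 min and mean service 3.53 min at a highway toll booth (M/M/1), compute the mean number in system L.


λ = 60/5.02 = 11.9522 /hr
μ = 60/3.53 = 16.9972 /hr
ρ = λ/μ = 11.9522/16.9972 = 0.7032
L = ρ/(1−ρ) = 0.7032/0.2968 = 2.3691

Final: 2.3691


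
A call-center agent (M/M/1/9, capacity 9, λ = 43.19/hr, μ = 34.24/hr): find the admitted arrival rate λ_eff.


ρ = 1.2614; P_K = (1−ρ)ρ^9/(1−ρ^10) = 0.229754
λ_eff = λ(1 − P_K) = 43.19·(1 − 0.229754) = 43.19·0.770246 = 33.2669 /hr

Final: 33.2669 /hr


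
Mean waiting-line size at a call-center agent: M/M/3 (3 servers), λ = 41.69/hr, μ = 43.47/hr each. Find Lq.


a = λ/μ = 0.9591; ρ = a/3 = 0.3197
P₀ = 0.379500
Lq = P₀·a^c·ρ / (c!·(1−ρ)²) = 0.379500·0.88212·0.3197/(6·0.46283)
= 0.03854

Final: 0.03854


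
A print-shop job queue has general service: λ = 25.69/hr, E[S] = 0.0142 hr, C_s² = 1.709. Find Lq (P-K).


ρ = λ·E[S] = 25.69·0.0142 = 0.3648
Lq = ρ²(1+C_s²)/(2(1−ρ)) = 0.1331·(1+1.709)/(2·0.6352)
= 0.1331·2.7090/1.2704 = 0.28377

Final: 0.28377


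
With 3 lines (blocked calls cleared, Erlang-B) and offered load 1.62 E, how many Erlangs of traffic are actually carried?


B(3,1.62) = 0.152687 (Erlang-B)
Carried load = a(1 − B) = 1.62·(1 − 0.152687) = 1.62·0.847313 = 1.3726 E

Final: 1.3726 Erlangs


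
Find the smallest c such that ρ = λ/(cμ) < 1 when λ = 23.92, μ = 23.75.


Stability requires cμ > λ ⇔ c > λ/μ.
λ/μ = 23.92/23.75 = 1.0072
Minimum integer c = ⌊1.0072⌋ + 1 = 2
Check: 2·23.75 = 47.50 > 23.92, while 1·23.75 = 23.75 ≤ 23.92

Final: 2 servers


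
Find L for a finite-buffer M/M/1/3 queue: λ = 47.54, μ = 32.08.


ρ = 47.54/32.08 = 1.4819
L = ρ[1 − (K+1)ρ^K + Kρ^(K+1)] / [(1−ρ)(1−ρ^(K+1))]
Numerator: 1.4819·(1 − 4·3.254426 + 3·4.822800) = 3.631735
Denominator: (-0.4819)·(-3.822800) = 1.842285
L = 3.631735/1.842285 = 1.9713

Final: 1.9713


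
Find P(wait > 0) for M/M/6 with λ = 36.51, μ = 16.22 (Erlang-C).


a = λ/μ = 2.2509; ρ = a/6 = 0.3752
P₀ = 0.104984 (from M/M/c formula)
C(c,a) = [a^c/(c!(1−ρ))]·P₀ = [130.06663/(720·0.6248)]·0.104984
= 0.28911·0.104984 = 0.030352

Final: 0.030352


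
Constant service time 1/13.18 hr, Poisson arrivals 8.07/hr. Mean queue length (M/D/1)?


ρ = 8.07/13.18 = 0.6123
M/D/1: Lq = ρ²/(2(1−ρ)) = 0.3749/(2·0.3877) = 0.48348

Final: 0.48348


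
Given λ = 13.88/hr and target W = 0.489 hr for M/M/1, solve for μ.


W = 1/(μ−λ) ⇒ μ − λ = 1/W = 1/0.489 = 2.0450
μ = λ + 1/W = 13.88 + 2.0450 = 15.9250 per hr

Final: 15.9250 /hr


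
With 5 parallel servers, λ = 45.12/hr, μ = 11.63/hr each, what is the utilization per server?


ρ = λ/(cμ) = 45.12/(5·11.63) = 45.12/58.15 = 0.7759

Final: 0.7759


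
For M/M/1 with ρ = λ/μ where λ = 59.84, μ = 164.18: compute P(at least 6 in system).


ρ = 59.84/164.18 = 0.3645
P(N ≥ n) = ρ^n = 0.3645^6 = 0.002344

Final: 0.002344


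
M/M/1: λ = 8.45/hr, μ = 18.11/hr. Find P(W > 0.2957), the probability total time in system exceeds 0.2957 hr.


W ~ Exponential(μ−λ) for M/M/1.
μ − λ = 18.11 − 8.45 = 9.6600
P(W > t) = e^{−(μ−λ)t} = e^{−2.8565} = 0.057472

Final: 0.057472


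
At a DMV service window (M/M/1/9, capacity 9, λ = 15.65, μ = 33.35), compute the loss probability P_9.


ρ = λ/μ = 15.65/33.35 = 0.4693
P_K = (1−ρ)ρ^K/(1−ρ^(K+1)) = (0.5307·0.001103)/(1 − 0.0005178)
= 0.0005857/0.999482 = 0.0005860

Final: 0.0005860


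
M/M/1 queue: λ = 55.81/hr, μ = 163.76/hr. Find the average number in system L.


ρ = λ/μ = 55.81/163.76 = 0.3408
L = ρ/(1−ρ) = 0.3408/(1 − 0.3408) = 0.3408/0.6592 = 0.5170

Final: 0.5170


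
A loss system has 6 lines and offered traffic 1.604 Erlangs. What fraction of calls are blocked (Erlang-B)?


B(c,a) = (a^c/c!) / Σ_{k=0}^{c} a^k/k!
a^6/6! = 0.023653
Σ terms (k=0..6): 1.00000 + 1.60400 + 1.28641 + 0.68780 + 0.27581 + 0.08848 + 0.02365 = 4.966148
B = 0.023653/4.966148 = 0.004763

Final: 0.004763


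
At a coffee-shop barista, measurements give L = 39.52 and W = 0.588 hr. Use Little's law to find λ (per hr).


λ = L/W = 39.52/0.588 = 67.2109 /hr

Final: 67.2109 /hr


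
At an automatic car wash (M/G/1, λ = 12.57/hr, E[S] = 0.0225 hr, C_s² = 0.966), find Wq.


ρ = λ·E[S] = 12.57·0.0225 = 0.2828
E[S²] = E[S]²(1+C_s²) = 0.0225²·(1+0.966) = 0.0009953
Wq = λ·E[S²]/(2(1−ρ)) = 12.57·0.0009953/(2·0.7172) = 0.008722 hr

Final: 0.008722 hr


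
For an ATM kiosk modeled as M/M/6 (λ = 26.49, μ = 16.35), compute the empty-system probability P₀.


a = λ/μ = 26.49/16.35 = 1.6202; ρ = a/c = 0.2700
Σ_{k=0}^{5} a^k/k! (terms k=0..5) = 1.00000 + 1.62018 + 1.31250 + 0.70883 + 0.28711 + 0.09303 = 5.02165
Tail: a^6/(6!(1−ρ)) = 18.08778/(720·0.7300) = 0.03442
P₀ = 1/(5.02165 + 0.03442) = 1/5.05607 = 0.197782

Final: 0.197782


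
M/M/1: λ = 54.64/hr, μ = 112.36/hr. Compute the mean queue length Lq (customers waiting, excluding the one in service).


ρ = 54.64/112.36 = 0.4863
Lq = ρ²/(1−ρ) = 0.2365/0.5137 = 0.4603

Final: 0.4603


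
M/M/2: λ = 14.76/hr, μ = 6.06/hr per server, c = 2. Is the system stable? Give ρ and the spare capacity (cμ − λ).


Total capacity cμ = 2·6.06 = 12.12/hr
ρ = λ/(cμ) = 14.76/12.12 = 1.2178
Stable ⇔ ρ < 1: NO
Spare capacity = cμ − λ = 12.12 − 14.76 = -2.64/hr

Final: ρ = 1.2178; unstable; margin = -2.64/hr


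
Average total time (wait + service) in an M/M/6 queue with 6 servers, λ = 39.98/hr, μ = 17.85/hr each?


a = 2.2398; ρ = 0.3733; P₀ = 0.106170
Lq = P₀·a^c·ρ/(c!(1−ρ)²) = 0.01769
Wq = Lq/λ = 0.01769/39.98 = 0.0004426 hr
W = Wq + 1/μ = 0.0004426 + 0.05602 = 0.05646 hr

Final: 0.05646 hr


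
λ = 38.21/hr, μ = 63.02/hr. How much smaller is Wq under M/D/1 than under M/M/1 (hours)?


ρ = 38.21/63.02 = 0.6063
Wq(M/M/1) = ρ/(μ−λ) = 0.6063/24.81 = 0.02444 hr
Wq(M/D/1) = ρ/(2(μ−λ)) = 0.01222 hr
Savings = 0.02444 − 0.01222 = 0.01222 hr

Final: 0.01222 hr


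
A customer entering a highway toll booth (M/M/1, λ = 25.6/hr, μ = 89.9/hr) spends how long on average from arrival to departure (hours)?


W = 1/(μ−λ) = 1/(89.9 − 25.6) = 1/64.30 = 0.01555 hr

Final: 0.01555 hr


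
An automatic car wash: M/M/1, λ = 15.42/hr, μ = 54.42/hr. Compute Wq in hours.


ρ = 15.42/54.42 = 0.2834
Wq = ρ/(μ−λ) = 0.2834/(54.42 − 15.42) = 0.2834/39.00 = 0.007265 hr

Final: 0.007265 hr


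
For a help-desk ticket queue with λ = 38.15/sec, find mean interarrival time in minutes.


Mean interarrival time = 1/λ = 1/38.15 second = 0.02621 second
In minutes: 0.02621 × 0.0166667 = 0.0004369 min

Final: 0.0004369 min


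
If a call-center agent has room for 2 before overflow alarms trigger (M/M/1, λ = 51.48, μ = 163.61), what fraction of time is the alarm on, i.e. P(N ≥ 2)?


ρ = 51.48/163.61 = 0.3147
P(N ≥ n) = ρ^n = 0.3147^2 = 0.099005

Final: 0.099005


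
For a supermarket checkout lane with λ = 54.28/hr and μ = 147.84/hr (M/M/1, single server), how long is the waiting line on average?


ρ = 54.28/147.84 = 0.3672
Lq = ρ²/(1−ρ) = 0.1348/0.6328 = 0.2130

Final: 0.2130


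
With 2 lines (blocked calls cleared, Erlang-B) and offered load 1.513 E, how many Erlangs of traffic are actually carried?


B(2,1.513) = 0.312935 (Erlang-B)
Carried load = a(1 − B) = 1.513·(1 − 0.312935) = 1.513·0.687065 = 1.0395 E

Final: 1.0395 Erlangs


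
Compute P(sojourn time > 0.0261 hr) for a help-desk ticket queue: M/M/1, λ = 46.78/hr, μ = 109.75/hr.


W ~ Exponential(μ−λ) for M/M/1.
μ − λ = 109.75 − 46.78 = 62.9700
P(W > t) = e^{−(μ−λ)t} = e^{−1.6435} = 0.193299

Final: 0.193299


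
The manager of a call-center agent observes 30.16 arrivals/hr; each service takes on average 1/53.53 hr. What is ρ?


ρ = λ/μ = 30.16/53.53 = 0.5634

Final: 0.5634


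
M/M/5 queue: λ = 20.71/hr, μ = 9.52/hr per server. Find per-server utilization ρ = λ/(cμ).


ρ = λ/(cμ) = 20.71/(5·9.52) = 20.71/47.60 = 0.4351

Final: 0.4351


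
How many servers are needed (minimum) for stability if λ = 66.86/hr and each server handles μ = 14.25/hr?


Stability requires cμ > λ ⇔ c > λ/μ.
λ/μ = 66.86/14.25 = 4.6919
Minimum integer c = ⌊4.6919⌋ + 1 = 5
Check: 5·14.25 = 71.25 > 66.86, while 4·14.25 = 57.00 ≤ 66.86

Final: 5 servers


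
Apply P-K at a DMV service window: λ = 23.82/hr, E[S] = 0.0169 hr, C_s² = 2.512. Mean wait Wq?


ρ = λ·E[S] = 23.82·0.0169 = 0.4026
E[S²] = E[S]²(1+C_s²) = 0.0169²·(1+2.512) = 0.001003
Wq = λ·E[S²]/(2(1−ρ)) = 23.82·0.001003/(2·0.5974) = 0.02000 hr

Final: 0.02000 hr


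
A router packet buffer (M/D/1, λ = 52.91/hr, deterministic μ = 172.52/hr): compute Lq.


ρ = 52.91/172.52 = 0.3067
M/D/1: Lq = ρ²/(2(1−ρ)) = 0.09406/(2·0.6933) = 0.06783

Final: 0.06783


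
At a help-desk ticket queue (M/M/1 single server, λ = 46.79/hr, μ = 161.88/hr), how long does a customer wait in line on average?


ρ = 46.79/161.88 = 0.2890
Wq = ρ/(μ−λ) = 0.2890/(161.88 − 46.79) = 0.2890/115.09 = 0.002511 hr

Final: 0.002511 hr


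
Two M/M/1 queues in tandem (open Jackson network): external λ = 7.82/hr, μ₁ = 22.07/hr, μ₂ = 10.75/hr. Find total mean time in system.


Each node sees arrival rate λ = 7.82/hr (tandem ⇒ throughput preserved).
W₁ = 1/(μ₁−λ) = 1/(22.07−7.82) = 0.07018 hr
W₂ = 1/(μ₂−λ) = 1/(10.75−7.82) = 0.34130 hr
W_total = W₁ + W₂ = 0.07018 + 0.34130 = 0.41147 hr

Final: 0.41147 hr


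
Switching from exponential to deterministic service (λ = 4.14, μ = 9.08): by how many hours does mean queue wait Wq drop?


ρ = 4.14/9.08 = 0.4559
Wq(M/M/1) = ρ/(μ−λ) = 0.4559/4.94 = 0.09230 hr
Wq(M/D/1) = ρ/(2(μ−λ)) = 0.04615 hr
Savings = 0.09230 − 0.04615 = 0.04615 hr

Final: 0.04615 hr


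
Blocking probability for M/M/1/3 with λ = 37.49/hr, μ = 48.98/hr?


ρ = λ/μ = 37.49/48.98 = 0.7654
P_K = (1−ρ)ρ^K/(1−ρ^(K+1)) = (0.2346·0.448425)/(1 − 0.343231)
= 0.105194/0.656769 = 0.160169

Final: 0.160169


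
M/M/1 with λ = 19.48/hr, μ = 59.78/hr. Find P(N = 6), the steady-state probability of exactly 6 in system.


ρ = 19.48/59.78 = 0.3259
P_n = (1−ρ)·ρ^n = (1 − 0.3259)·0.3259^6 = 0.6741·0.001197 = 0.0008071

Final: 0.0008071


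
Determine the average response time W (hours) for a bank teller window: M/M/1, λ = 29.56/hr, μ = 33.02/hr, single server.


W = 1/(μ−λ) = 1/(33.02 − 29.56) = 1/3.46 = 0.2890 hr

Final: 0.2890 hr


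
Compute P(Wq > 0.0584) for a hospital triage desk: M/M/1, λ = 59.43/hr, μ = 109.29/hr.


ρ = 59.43/109.29 = 0.5438
P(Wq > t) = ρ·e^{−(μ−λ)t} = 0.5438·e^{−2.9118}
= 0.5438·0.054376 = 0.029569

Final: 0.029569


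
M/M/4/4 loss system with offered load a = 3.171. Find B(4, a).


B(c,a) = (a^c/c!) / Σ_{k=0}^{c} a^k/k!
a^4/4! = 4.212828
Σ terms (k=0..4): 1.00000 + 3.17100 + 5.02762 + 5.31419 + 4.21283 = 18.725643
B = 4.212828/18.725643 = 0.224976

Final: 0.224976


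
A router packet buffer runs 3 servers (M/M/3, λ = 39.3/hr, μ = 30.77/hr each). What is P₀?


a = λ/μ = 39.3/30.77 = 1.2772; ρ = a/c = 0.4257
Σ_{k=0}^{2} a^k/k! (terms k=0..2) = 1.00000 + 1.27722 + 0.81564 = 3.09286
Tail: a^3/(3!(1−ρ)) = 2.08351/(6·0.5743) = 0.60469
P₀ = 1/(3.09286 + 0.60469) = 1/3.69755 = 0.270449

Final: 0.270449


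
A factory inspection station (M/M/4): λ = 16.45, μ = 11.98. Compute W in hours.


a = 1.3731; ρ = 0.3433; P₀ = 0.251705
Lq = P₀·a^c·ρ/(c!(1−ρ)²) = 0.02968
Wq = Lq/λ = 0.02968/16.45 = 0.001804 hr
W = Wq + 1/μ = 0.001804 + 0.08347 = 0.08528 hr

Final: 0.08528 hr


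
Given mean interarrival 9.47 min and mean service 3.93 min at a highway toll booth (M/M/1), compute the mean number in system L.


λ = 60/9.47 = 6.3358 /hr
μ = 60/3.93 = 15.2672 /hr
ρ = λ/μ = 6.3358/15.2672 = 0.4150
L = ρ/(1−ρ) = 0.4150/0.5850 = 0.7094

Final: 0.7094


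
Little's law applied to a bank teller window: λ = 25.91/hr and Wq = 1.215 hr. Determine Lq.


Lq = λWq = 25.91·1.215 = 31.4807

Final: 31.4807


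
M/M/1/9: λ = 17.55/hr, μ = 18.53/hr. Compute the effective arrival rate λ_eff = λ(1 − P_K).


ρ = 0.9471; P_K = (1−ρ)ρ^9/(1−ρ^10) = 0.077363
λ_eff = λ(1 − P_K) = 17.55·(1 − 0.077363) = 17.55·0.922637 = 16.1923 /hr

Final: 16.1923 /hr


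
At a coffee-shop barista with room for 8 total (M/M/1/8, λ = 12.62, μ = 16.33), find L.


ρ = 12.62/16.33 = 0.7728
L = ρ[1 − (K+1)ρ^K + Kρ^(K+1)] / [(1−ρ)(1−ρ^(K+1))]
Numerator: 0.7728·(1 − 9·0.127229 + 8·0.098324) = 0.495782
Denominator: (0.2272)·(0.901676) = 0.204851
L = 0.495782/0.204851 = 2.4202

Final: 2.4202


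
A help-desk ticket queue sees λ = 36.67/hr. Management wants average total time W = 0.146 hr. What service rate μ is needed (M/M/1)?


W = 1/(μ−λ) ⇒ μ − λ = 1/W = 1/0.146 = 6.8493
μ = λ + 1/W = 36.67 + 6.8493 = 43.5193 per hr

Final: 43.5193 /hr


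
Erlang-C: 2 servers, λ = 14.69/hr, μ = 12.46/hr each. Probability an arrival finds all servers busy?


a = λ/μ = 1.1790; ρ = a/2 = 0.5895
P₀ = 0.258268 (from M/M/c formula)
C(c,a) = [a^c/(c!(1−ρ))]·P₀ = [1.38998/(2·0.4105)]·0.258268
= 1.69297·0.258268 = 0.437241

Final: 0.437241


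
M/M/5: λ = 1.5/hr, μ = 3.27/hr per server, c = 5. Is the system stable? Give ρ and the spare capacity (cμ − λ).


Total capacity cμ = 5·3.27 = 16.35/hr
ρ = λ/(cμ) = 1.5/16.35 = 0.09174
Stable ⇔ ρ < 1: YES
Spare capacity = cμ − λ = 16.35 − 1.5 = 14.85/hr

Final: ρ = 0.09174; stable; margin = 14.85/hr


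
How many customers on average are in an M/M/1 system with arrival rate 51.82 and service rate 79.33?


ρ = λ/μ = 51.82/79.33 = 0.6532
L = ρ/(1−ρ) = 0.6532/(1 − 0.6532) = 0.6532/0.3468 = 1.8837

Final: 1.8837


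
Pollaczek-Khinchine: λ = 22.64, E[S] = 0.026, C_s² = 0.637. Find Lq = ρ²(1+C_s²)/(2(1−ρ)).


ρ = λ·E[S] = 22.64·0.026 = 0.5886
Lq = ρ²(1+C_s²)/(2(1−ρ)) = 0.3465·(1+0.637)/(2·0.4114)
= 0.3465·1.6370/0.8227 = 0.68944

Final: 0.68944


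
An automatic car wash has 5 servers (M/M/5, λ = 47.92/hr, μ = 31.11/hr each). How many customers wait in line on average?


a = λ/μ = 1.5403; ρ = a/5 = 0.3081
P₀ = 0.213914
Lq = P₀·a^c·ρ / (c!·(1−ρ)²) = 0.213914·8.67130·0.3081/(120·0.47877)
= 0.009946

Final: 0.009946


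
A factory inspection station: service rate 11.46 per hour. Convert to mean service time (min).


Mean service time = 1/μ = 1/11.46 hour = 0.08726 hour
In minutes: 0.08726 × 60 = 5.2356 min

Final: 5.2356 min


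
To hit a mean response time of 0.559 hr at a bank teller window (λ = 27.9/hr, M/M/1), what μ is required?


W = 1/(μ−λ) ⇒ μ − λ = 1/W = 1/0.559 = 1.7889
μ = λ + 1/W = 27.9 + 1.7889 = 29.6889 per hr

Final: 29.6889 /hr


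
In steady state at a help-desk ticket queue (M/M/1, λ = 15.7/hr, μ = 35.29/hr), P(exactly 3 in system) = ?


ρ = 15.7/35.29 = 0.4449
P_n = (1−ρ)·ρ^n = (1 − 0.4449)·0.4449^3 = 0.5551·0.088053 = 0.048880

Final: 0.048880


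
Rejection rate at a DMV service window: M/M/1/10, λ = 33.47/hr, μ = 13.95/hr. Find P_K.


ρ = λ/μ = 33.47/13.95 = 2.3993
P_K = (1−ρ)ρ^K/(1−ρ^(K+1)) = (-1.3993·6321.425842)/(1 − 15166.890532)
= -8845.464690/-15165.890532 = 0.583247

Final: 0.583247


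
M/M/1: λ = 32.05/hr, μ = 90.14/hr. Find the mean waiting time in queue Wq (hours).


ρ = 32.05/90.14 = 0.3556
Wq = ρ/(μ−λ) = 0.3556/(90.14 − 32.05) = 0.3556/58.09 = 0.006121 hr

Final: 0.006121 hr


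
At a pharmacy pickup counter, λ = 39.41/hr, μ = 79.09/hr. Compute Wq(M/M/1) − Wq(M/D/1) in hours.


ρ = 39.41/79.09 = 0.4983
Wq(M/M/1) = ρ/(μ−λ) = 0.4983/39.68 = 0.01256 hr
Wq(M/D/1) = ρ/(2(μ−λ)) = 0.006279 hr
Savings = 0.01256 − 0.006279 = 0.006279 hr

Final: 0.006279 hr


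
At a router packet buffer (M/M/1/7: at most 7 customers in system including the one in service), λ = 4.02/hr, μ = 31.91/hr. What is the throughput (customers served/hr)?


ρ = 0.1260; P_K = (1−ρ)ρ^7/(1−ρ^8) = 0.0000004402
λ_eff = λ(1 − P_K) = 4.02·(1 − 0.0000004402) = 4.02·1.000000 = 4.0200 /hr

Final: 4.0200 /hr


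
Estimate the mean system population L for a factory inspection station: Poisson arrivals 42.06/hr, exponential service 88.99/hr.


ρ = λ/μ = 42.06/88.99 = 0.4726
L = ρ/(1−ρ) = 0.4726/(1 − 0.4726) = 0.4726/0.5274 = 0.8962

Final: 0.8962


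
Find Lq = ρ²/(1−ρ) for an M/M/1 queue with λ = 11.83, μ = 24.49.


ρ = 11.83/24.49 = 0.4831
Lq = ρ²/(1−ρ) = 0.2333/0.5169 = 0.4514

Final: 0.4514


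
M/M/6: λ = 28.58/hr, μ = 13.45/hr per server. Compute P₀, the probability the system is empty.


a = λ/μ = 28.58/13.45 = 2.1249; ρ = a/c = 0.3542
Σ_{k=0}^{5} a^k/k! (terms k=0..5) = 1.00000 + 2.12491 + 2.25762 + 1.59907 + 0.84947 + 0.36101 = 8.19208
Tail: a^6/(6!(1−ρ)) = 92.05336/(720·0.6458) = 0.19796
P₀ = 1/(8.19208 + 0.19796) = 1/8.39004 = 0.119189

Final: 0.119189


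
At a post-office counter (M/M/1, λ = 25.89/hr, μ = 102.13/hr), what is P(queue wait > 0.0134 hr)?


ρ = 25.89/102.13 = 0.2535
P(Wq > t) = ρ·e^{−(μ−λ)t} = 0.2535·e^{−1.0216}
= 0.2535·0.360013 = 0.091263

Final: 0.091263


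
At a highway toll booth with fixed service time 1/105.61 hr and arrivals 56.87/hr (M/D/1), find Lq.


ρ = 56.87/105.61 = 0.5385
M/D/1: Lq = ρ²/(2(1−ρ)) = 0.2900/(2·0.4615) = 0.31416

Final: 0.31416


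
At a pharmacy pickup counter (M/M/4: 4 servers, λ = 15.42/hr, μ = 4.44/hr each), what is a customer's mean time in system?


a = 3.4730; ρ = 0.8682; P₀ = 0.015750
Lq = P₀·a^c·ρ/(c!(1−ρ)²) = 4.77497
Wq = Lq/λ = 4.77497/15.42 = 0.30966 hr
W = Wq + 1/μ = 0.30966 + 0.22523 = 0.53489 hr

Final: 0.53489 hr


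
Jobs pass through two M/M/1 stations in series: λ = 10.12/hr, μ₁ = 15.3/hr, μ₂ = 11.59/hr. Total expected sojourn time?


Each node sees arrival rate λ = 10.12/hr (tandem ⇒ throughput preserved).
W₁ = 1/(μ₁−λ) = 1/(15.3−10.12) = 0.19305 hr
W₂ = 1/(μ₂−λ) = 1/(11.59−10.12) = 0.68027 hr
W_total = W₁ + W₂ = 0.19305 + 0.68027 = 0.87332 hr

Final: 0.87332 hr


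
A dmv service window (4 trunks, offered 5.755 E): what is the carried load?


B(4,5.755) = 0.453482 (Erlang-B)
Carried load = a(1 − B) = 5.755·(1 − 0.453482) = 5.755·0.546518 = 3.1452 E

Final: 3.1452 Erlangs


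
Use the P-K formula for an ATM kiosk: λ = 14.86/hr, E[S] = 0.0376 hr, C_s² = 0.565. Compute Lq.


ρ = λ·E[S] = 14.86·0.0376 = 0.5587
Lq = ρ²(1+C_s²)/(2(1−ρ)) = 0.3122·(1+0.565)/(2·0.4413)
= 0.3122·1.5650/0.8825 = 0.55360

Final: 0.55360


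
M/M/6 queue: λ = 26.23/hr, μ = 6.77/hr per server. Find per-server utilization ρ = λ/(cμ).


ρ = λ/(cμ) = 26.23/(6·6.77) = 26.23/40.62 = 0.6457

Final: 0.6457


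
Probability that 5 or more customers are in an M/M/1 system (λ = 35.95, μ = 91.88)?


ρ = 35.95/91.88 = 0.3913
P(N ≥ n) = ρ^n = 0.3913^5 = 0.009170

Final: 0.009170


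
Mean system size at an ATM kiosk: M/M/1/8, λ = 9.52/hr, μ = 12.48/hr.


ρ = 9.52/12.48 = 0.7628
L = ρ[1 − (K+1)ρ^K + Kρ^(K+1)] / [(1−ρ)(1−ρ^(K+1))]
Numerator: 0.7628·(1 − 9·0.114651 + 8·0.087458) = 0.509416
Denominator: (0.2372)·(0.912542) = 0.216436
L = 0.509416/0.216436 = 2.3537

Final: 2.3537


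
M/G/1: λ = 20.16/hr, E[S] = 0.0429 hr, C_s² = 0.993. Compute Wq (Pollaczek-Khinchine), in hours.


ρ = λ·E[S] = 20.16·0.0429 = 0.8649
E[S²] = E[S]²(1+C_s²) = 0.0429²·(1+0.993) = 0.003668
Wq = λ·E[S²]/(2(1−ρ)) = 20.16·0.003668/(2·0.1351) = 0.27360 hr

Final: 0.27360 hr


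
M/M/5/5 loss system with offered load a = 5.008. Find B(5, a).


B(c,a) = (a^c/c!) / Σ_{k=0}^{c} a^k/k!
a^5/5! = 26.250668
Σ terms (k=0..5): 1.00000 + 5.00800 + 12.54003 + 20.93349 + 26.20873 + 26.25067 = 91.940927
B = 26.250668/91.940927 = 0.285517

Final: 0.285517


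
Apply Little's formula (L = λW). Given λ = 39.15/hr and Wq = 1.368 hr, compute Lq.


Lq = λWq = 39.15·1.368 = 53.5572

Final: 53.5572


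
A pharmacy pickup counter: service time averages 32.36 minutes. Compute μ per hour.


μ = 1/(service time) in consistent units.
1 hour = 60 min, so μ = 60/32.36 = 1.8541 per hour

Final: 1.8541 /hr


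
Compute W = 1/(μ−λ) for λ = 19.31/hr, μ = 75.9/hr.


W = 1/(μ−λ) = 1/(75.9 − 19.31) = 1/56.59 = 0.01767 hr

Final: 0.01767 hr


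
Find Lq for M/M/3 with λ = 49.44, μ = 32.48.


a = λ/μ = 1.5222; ρ = a/3 = 0.5074
P₀ = 0.205174
Lq = P₀·a^c·ρ / (c!·(1−ρ)²) = 0.205174·3.52685·0.5074/(6·0.24267)
= 0.25217

Final: 0.25217


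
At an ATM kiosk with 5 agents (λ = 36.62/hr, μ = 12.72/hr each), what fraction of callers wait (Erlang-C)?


a = λ/μ = 2.8789; ρ = a/5 = 0.5758
P₀ = 0.053341 (from M/M/c formula)
C(c,a) = [a^c/(c!(1−ρ))]·P₀ = [197.76806/(120·0.4242)]·0.053341
= 3.88499·0.053341 = 0.207230

Final: 0.207230


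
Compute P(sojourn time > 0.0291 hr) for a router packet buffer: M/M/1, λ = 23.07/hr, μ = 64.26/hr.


W ~ Exponential(μ−λ) for M/M/1.
μ − λ = 64.26 − 23.07 = 41.1900
P(W > t) = e^{−(μ−λ)t} = e^{−1.1986} = 0.301607

Final: 0.301607


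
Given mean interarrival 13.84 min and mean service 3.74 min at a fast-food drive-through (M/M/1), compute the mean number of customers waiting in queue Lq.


λ = 60/13.84 = 4.3353 /hr
μ = 60/3.74 = 16.0428 /hr
ρ = λ/μ = 4.3353/16.0428 = 0.2702
Lq = ρ²/(1−ρ) = 0.07302/0.7298 = 0.1001

Final: 0.1001


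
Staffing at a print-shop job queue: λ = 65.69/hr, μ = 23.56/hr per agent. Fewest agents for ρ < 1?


Stability requires cμ > λ ⇔ c > λ/μ.
λ/μ = 65.69/23.56 = 2.7882
Minimum integer c = ⌊2.7882⌋ + 1 = 3
Check: 3·23.56 = 70.68 > 65.69, while 2·23.56 = 47.12 ≤ 65.69

Final: 3 servers


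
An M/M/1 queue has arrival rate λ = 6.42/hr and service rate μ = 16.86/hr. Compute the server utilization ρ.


ρ = λ/μ = 6.42/16.86 = 0.3808

Final: 0.3808


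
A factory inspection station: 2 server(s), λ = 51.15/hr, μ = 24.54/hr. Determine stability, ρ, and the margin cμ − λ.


Total capacity cμ = 2·24.54 = 49.08/hr
ρ = λ/(cμ) = 51.15/49.08 = 1.0422
Stable ⇔ ρ < 1: NO
Spare capacity = cμ − λ = 49.08 − 51.15 = -2.07/hr

Final: ρ = 1.0422; unstable; margin = -2.07/hr


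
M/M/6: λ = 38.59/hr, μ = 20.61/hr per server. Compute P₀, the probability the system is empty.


a = λ/μ = 38.59/20.61 = 1.8724; ρ = a/c = 0.3121
Σ_{k=0}^{5} a^k/k! (terms k=0..5) = 1.00000 + 1.87239 + 1.75293 + 1.09405 + 0.51212 + 0.19178 = 6.42328
Tail: a^6/(6!(1−ρ)) = 43.09042/(720·0.6879) = 0.08700
P₀ = 1/(6.42328 + 0.08700) = 1/6.51027 = 0.153603

Final: 0.153603


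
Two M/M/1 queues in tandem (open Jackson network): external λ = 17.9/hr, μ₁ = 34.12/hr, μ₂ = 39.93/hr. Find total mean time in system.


Each node sees arrival rate λ = 17.9/hr (tandem ⇒ throughput preserved).
W₁ = 1/(μ₁−λ) = 1/(34.12−17.9) = 0.06165 hr
W₂ = 1/(μ₂−λ) = 1/(39.93−17.9) = 0.04539 hr
W_total = W₁ + W₂ = 0.06165 + 0.04539 = 0.10704 hr

Final: 0.10704 hr


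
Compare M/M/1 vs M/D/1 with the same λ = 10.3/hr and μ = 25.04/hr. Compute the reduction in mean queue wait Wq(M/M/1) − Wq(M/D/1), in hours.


ρ = 10.3/25.04 = 0.4113
Wq(M/M/1) = ρ/(μ−λ) = 0.4113/14.74 = 0.02791 hr
Wq(M/D/1) = ρ/(2(μ−λ)) = 0.01395 hr
Savings = 0.02791 − 0.01395 = 0.01395 hr

Final: 0.01395 hr


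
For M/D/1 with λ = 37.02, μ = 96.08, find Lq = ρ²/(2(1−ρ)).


ρ = 37.02/96.08 = 0.3853
M/D/1: Lq = ρ²/(2(1−ρ)) = 0.1485/(2·0.6147) = 0.12076

Final: 0.12076


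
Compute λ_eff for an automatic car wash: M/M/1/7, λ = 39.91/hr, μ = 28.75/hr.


ρ = 1.3882; P_K = (1−ρ)ρ^7/(1−ρ^8) = 0.301493
λ_eff = λ(1 − P_K) = 39.91·(1 − 0.301493) = 39.91·0.698507 = 27.8774 /hr

Final: 27.8774 /hr


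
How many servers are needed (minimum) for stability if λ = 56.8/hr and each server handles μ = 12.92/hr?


Stability requires cμ > λ ⇔ c > λ/μ.
λ/μ = 56.8/12.92 = 4.3963
Minimum integer c = ⌊4.3963⌋ + 1 = 5
Check: 5·12.92 = 64.60 > 56.8, while 4·12.92 = 51.68 ≤ 56.8

Final: 5 servers


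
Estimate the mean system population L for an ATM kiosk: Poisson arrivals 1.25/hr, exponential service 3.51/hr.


ρ = λ/μ = 1.25/3.51 = 0.3561
L = ρ/(1−ρ) = 0.3561/(1 − 0.3561) = 0.3561/0.6439 = 0.5531

Final: 0.5531


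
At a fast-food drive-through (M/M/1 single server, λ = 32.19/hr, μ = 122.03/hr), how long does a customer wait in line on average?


ρ = 32.19/122.03 = 0.2638
Wq = ρ/(μ−λ) = 0.2638/(122.03 − 32.19) = 0.2638/89.84 = 0.002936 hr

Final: 0.002936 hr


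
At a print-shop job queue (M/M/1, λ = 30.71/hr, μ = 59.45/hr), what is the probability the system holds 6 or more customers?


ρ = 30.71/59.45 = 0.5166
P(N ≥ n) = ρ^n = 0.5166^6 = 0.019001

Final: 0.019001


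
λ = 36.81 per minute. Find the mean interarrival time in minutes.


Mean interarrival time = 1/λ = 1/36.81 minute = 0.02717 minute
In minutes: 0.02717 × 1 = 0.02717 min

Final: 0.02717 min


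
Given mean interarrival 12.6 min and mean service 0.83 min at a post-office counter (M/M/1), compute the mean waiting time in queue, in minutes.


λ = 60/12.6 = 4.7619 /hr
μ = 60/0.83 = 72.2892 /hr
ρ = λ/μ = 4.7619/72.2892 = 0.06587
Wq = ρ/(μ−λ) = 0.06587/(72.2892−4.7619) = 0.0009755 hr
In minutes: 0.0009755·60 = 0.05853 min

Final: 0.05853 min
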